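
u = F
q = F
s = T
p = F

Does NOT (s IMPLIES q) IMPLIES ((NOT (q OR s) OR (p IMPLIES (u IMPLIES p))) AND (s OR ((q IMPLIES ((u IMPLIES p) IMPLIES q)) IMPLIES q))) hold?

T

Substituting u=F, q=F, s=T, p=F:
s IMPLIES q = T IMPLIES F = F
NOT (s IMPLIES q) = NOT F = T
q OR s = F OR T = T
NOT (q OR s) = NOT T = F
u IMPLIES p = F IMPLIES F = T
p IMPLIES (u IMPLIES p) = F IMPLIES T = T
NOT (q OR s) OR (p IMPLIES (u IMPLIES p)) = F OR T = T
u IMPLIES p = F IMPLIES F = T
(u IMPLIES p) IMPLIES q = T IMPLIES F = F
q IMPLIES ((u IMPLIES p) IMPLIES q) = F IMPLIES F = T
(q IMPLIES ((u IMPLIES p) IMPLIES q)) IMPLIES q = T IMPLIES F = F
s OR ((q IMPLIES ((u IMPLIES p) IMPLIES q)) IMPLIES q) = T OR F = T
(NOT (q OR s) OR (p IMPLIES (u IMPLIES p))) AND (s OR ((q IMPLIES ((u IMPLIES p) IMPLIES q)) IMPLIES q)) = T AND T = T
NOT (s IMPLIES q) IMPLIES ((NOT (q OR s) OR (p IMPLIES (u IMPLIES p))) AND (s OR ((q IMPLIES ((u IMPLIES p) IMPLIES q)) IMPLIES q))) = T IMPLIES T = T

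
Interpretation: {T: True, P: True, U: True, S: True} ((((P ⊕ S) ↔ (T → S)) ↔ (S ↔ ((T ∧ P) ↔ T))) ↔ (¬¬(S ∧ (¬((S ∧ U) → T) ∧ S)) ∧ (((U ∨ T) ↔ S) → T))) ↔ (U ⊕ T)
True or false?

False

P ⊕ S = True ⊕ True = False
T → S = True → True = True
(P ⊕ S) ↔ (T → S) = False ↔ True = False
T ∧ P = True ∧ True = True
(T ∧ P) ↔ T = True ↔ True = True
S ↔ ((T ∧ P) ↔ T) = True ↔ True = True
((P ⊕ S) ↔ (T → S)) ↔ (S ↔ ((T ∧ P) ↔ T)) = False ↔ True = False
S ∧ U = True ∧ True = True
(S ∧ U) → T = True → True = True
¬((S ∧ U) → T) = ¬True = False
¬((S ∧ U) → T) ∧ S = False ∧ True = False
S ∧ (¬((S ∧ U) → T) ∧ S) = True ∧ False = False
¬(S ∧ (¬((S ∧ U) → T) ∧ S)) = ¬False = True
¬¬(S ∧ (¬((S ∧ U) → T) ∧ S)) = ¬True = False
U ∨ T = True ∨ True = True
(U ∨ T) ↔ S = True ↔ True = True
((U ∨ T) ↔ S) → T = True → True = True
¬¬(S ∧ (¬((S ∧ U) → T) ∧ S)) ∧ (((U ∨ T) ↔ S) → T) = False ∧ True = False
(((P ⊕ S) ↔ (T → S)) ↔ (S ↔ ((T ∧ P) ↔ T))) ↔ (¬¬(S ∧ (¬((S ∧ U) → T) ∧ S)) ∧ (((U ∨ T) ↔ S) → T)) = False ↔ False = True
U ⊕ T = True ⊕ True = False
((((P ⊕ S) ↔ (T → S)) ↔ (S ↔ ((T ∧ P) ↔ T))) ↔ (¬¬(S ∧ (¬((S ∧ U) → T) ∧ S)) ∧ (((U ∨ T) ↔ S) → T))) ↔ (U ⊕ T) = True ↔ False = False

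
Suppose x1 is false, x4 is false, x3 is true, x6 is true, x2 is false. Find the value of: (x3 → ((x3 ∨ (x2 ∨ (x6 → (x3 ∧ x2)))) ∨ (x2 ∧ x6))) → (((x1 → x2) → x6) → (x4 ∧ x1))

False

x3 ∧ x2 = True ∧ False = False
x6 → (x3 ∧ x2) = True → False = False
x2 ∨ (x6 → (x3 ∧ x2)) = False ∨ False = False
x3 ∨ (x2 ∨ (x6 → (x3 ∧ x2))) = True ∨ False = True
x2 ∧ x6 = False ∧ True = False
(x3 ∨ (x2 ∨ (x6 → (x3 ∧ x2)))) ∨ (x2 ∧ x6) = True ∨ False = True
x3 → ((x3 ∨ (x2 ∨ (x6 → (x3 ∧ x2)))) ∨ (x2 ∧ x6)) = True → True = True
x1 → x2 = False → False = True
(x1 → x2) → x6 = True → True = True
x4 ∧ x1 = False ∧ False = False
((x1 → x2) → x6) → (x4 ∧ x1) = True → False = False
(x3 → ((x3 ∨ (x2 ∨ (x6 → (x3 ∧ x2)))) ∨ (x2 ∧ x6))) → (((x1 → x2) → x6) → (x4 ∧ x1)) = True → False = False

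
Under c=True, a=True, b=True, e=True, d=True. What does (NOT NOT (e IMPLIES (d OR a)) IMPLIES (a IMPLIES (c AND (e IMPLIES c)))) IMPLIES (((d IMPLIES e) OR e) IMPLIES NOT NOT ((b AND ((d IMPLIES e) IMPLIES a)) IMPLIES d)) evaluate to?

d OR a = True OR True = True
e IMPLIES (d OR a) = True IMPLIES True = True
NOT (e IMPLIES (d OR a)) = NOT True = False
NOT NOT (e IMPLIES (d OR a)) = NOT False = True
e IMPLIES c = True IMPLIES True = True
c AND (e IMPLIES c) = True AND True = True
a IMPLIES (c AND (e IMPLIES c)) = True IMPLIES True = True
NOT NOT (e IMPLIES (d OR a)) IMPLIES (a IMPLIES (c AND (e IMPLIES c))) = True IMPLIES True = True
d IMPLIES e = True IMPLIES True = True
(d IMPLIES e) OR e = True OR True = True
d IMPLIES e = True IMPLIES True = True
(d IMPLIES e) IMPLIES a = True IMPLIES True = True
b AND ((d IMPLIES e) IMPLIES a) = True AND True = True
(b AND ((d IMPLIES e) IMPLIES a)) IMPLIES d = True IMPLIES True = True
NOT ((b AND ((d IMPLIES e) IMPLIES a)) IMPLIES d) = NOT True = False
NOT NOT ((b AND ((d IMPLIES e) IMPLIES a)) IMPLIES d) = NOT False = True
((d IMPLIES e) OR e) IMPLIES NOT NOT ((b AND ((d IMPLIES e) IMPLIES a)) IMPLIES d) = True IMPLIES True = True
(NOT NOT (e IMPLIES (d OR a)) IMPLIES (a IMPLIES (c AND (e IMPLIES c)))) IMPLIES (((d IMPLIES e) OR e) IMPLIES NOT NOT ((b AND ((d IMPLIES e) IMPLIES a)) IMPLIES d)) = True IMPLIES True = True

True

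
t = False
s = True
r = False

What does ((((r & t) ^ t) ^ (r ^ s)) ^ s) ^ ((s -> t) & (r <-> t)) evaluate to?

Substituting t=False, s=True, r=False:
r & t = False & False = False
(r & t) ^ t = False ^ False = False
r ^ s = False ^ True = True
((r & t) ^ t) ^ (r ^ s) = False ^ True = True
(((r & t) ^ t) ^ (r ^ s)) ^ s = True ^ True = False
s -> t = True -> False = False
r <-> t = False <-> False = True
(s -> t) & (r <-> t) = False & True = False
((((r & t) ^ t) ^ (r ^ s)) ^ s) ^ ((s -> t) & (r <-> t)) = False ^ False = False

False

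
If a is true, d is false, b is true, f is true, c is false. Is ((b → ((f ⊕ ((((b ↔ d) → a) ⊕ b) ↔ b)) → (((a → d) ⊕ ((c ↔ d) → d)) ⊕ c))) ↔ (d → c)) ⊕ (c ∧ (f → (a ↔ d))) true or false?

False

b ↔ d = True ↔ False = False
(b ↔ d) → a = False → True = True
((b ↔ d) → a) ⊕ b = True ⊕ True = False
(((b ↔ d) → a) ⊕ b) ↔ b = False ↔ True = False
f ⊕ ((((b ↔ d) → a) ⊕ b) ↔ b) = True ⊕ False = True
a → d = True → False = False
c ↔ d = False ↔ False = True
(c ↔ d) → d = True → False = False
(a → d) ⊕ ((c ↔ d) → d) = False ⊕ False = False
((a → d) ⊕ ((c ↔ d) → d)) ⊕ c = False ⊕ False = False
(f ⊕ ((((b ↔ d) → a) ⊕ b) ↔ b)) → (((a → d) ⊕ ((c ↔ d) → d)) ⊕ c) = True → False = False
b → ((f ⊕ ((((b ↔ d) → a) ⊕ b) ↔ b)) → (((a → d) ⊕ ((c ↔ d) → d)) ⊕ c)) = True → False = False
d → c = False → False = True
(b → ((f ⊕ ((((b ↔ d) → a) ⊕ b) ↔ b)) → (((a → d) ⊕ ((c ↔ d) → d)) ⊕ c))) ↔ (d → c) = False ↔ True = False
a ↔ d = True ↔ False = False
f → (a ↔ d) = True → False = False
c ∧ (f → (a ↔ d)) = False ∧ False = False
((b → ((f ⊕ ((((b ↔ d) → a) ⊕ b) ↔ b)) → (((a → d) ⊕ ((c ↔ d) → d)) ⊕ c))) ↔ (d → c)) ⊕ (c ∧ (f → (a ↔ d))) = False ⊕ False = False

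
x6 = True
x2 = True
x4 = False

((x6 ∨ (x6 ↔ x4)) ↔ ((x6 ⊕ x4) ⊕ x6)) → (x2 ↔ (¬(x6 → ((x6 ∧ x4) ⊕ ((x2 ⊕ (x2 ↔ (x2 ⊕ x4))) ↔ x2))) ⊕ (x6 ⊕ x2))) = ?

True

x6 ↔ x4 = True ↔ False = False
x6 ∨ (x6 ↔ x4) = True ∨ False = True
x6 ⊕ x4 = True ⊕ False = True
(x6 ⊕ x4) ⊕ x6 = True ⊕ True = False
(x6 ∨ (x6 ↔ x4)) ↔ ((x6 ⊕ x4) ⊕ x6) = True ↔ False = False
x6 ∧ x4 = True ∧ False = False
x2 ⊕ x4 = True ⊕ False = True
x2 ↔ (x2 ⊕ x4) = True ↔ True = True
x2 ⊕ (x2 ↔ (x2 ⊕ x4)) = True ⊕ True = False
(x2 ⊕ (x2 ↔ (x2 ⊕ x4))) ↔ x2 = False ↔ True = False
(x6 ∧ x4) ⊕ ((x2 ⊕ (x2 ↔ (x2 ⊕ x4))) ↔ x2) = False ⊕ False = False
x6 → ((x6 ∧ x4) ⊕ ((x2 ⊕ (x2 ↔ (x2 ⊕ x4))) ↔ x2)) = True → False = False
¬(x6 → ((x6 ∧ x4) ⊕ ((x2 ⊕ (x2 ↔ (x2 ⊕ x4))) ↔ x2))) = ¬False = True
x6 ⊕ x2 = True ⊕ True = False
¬(x6 → ((x6 ∧ x4) ⊕ ((x2 ⊕ (x2 ↔ (x2 ⊕ x4))) ↔ x2))) ⊕ (x6 ⊕ x2) = True ⊕ False = True
x2 ↔ (¬(x6 → ((x6 ∧ x4) ⊕ ((x2 ⊕ (x2 ↔ (x2 ⊕ x4))) ↔ x2))) ⊕ (x6 ⊕ x2)) = True ↔ True = True
((x6 ∨ (x6 ↔ x4)) ↔ ((x6 ⊕ x4) ⊕ x6)) → (x2 ↔ (¬(x6 → ((x6 ∧ x4) ⊕ ((x2 ⊕ (x2 ↔ (x2 ⊕ x4))) ↔ x2))) ⊕ (x6 ⊕ x2))) = False → True = True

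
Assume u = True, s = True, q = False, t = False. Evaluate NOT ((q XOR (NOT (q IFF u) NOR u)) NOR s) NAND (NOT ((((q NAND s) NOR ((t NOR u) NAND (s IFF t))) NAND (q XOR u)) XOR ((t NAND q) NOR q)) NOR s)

True

q IFF u = False IFF True = False
NOT (q IFF u) = NOT False = True
NOT (q IFF u) NOR u = True NOR True = False
q XOR (NOT (q IFF u) NOR u) = False XOR False = False
(q XOR (NOT (q IFF u) NOR u)) NOR s = False NOR True = False
NOT ((q XOR (NOT (q IFF u) NOR u)) NOR s) = NOT False = True
q NAND s = False NAND True = True
t NOR u = False NOR True = False
s IFF t = True IFF False = False
(t NOR u) NAND (s IFF t) = False NAND False = True
(q NAND s) NOR ((t NOR u) NAND (s IFF t)) = True NOR True = False
q XOR u = False XOR True = True
((q NAND s) NOR ((t NOR u) NAND (s IFF t))) NAND (q XOR u) = False NAND True = True
t NAND q = False NAND False = True
(t NAND q) NOR q = True NOR False = False
(((q NAND s) NOR ((t NOR u) NAND (s IFF t))) NAND (q XOR u)) XOR ((t NAND q) NOR q) = True XOR False = True
NOT ((((q NAND s) NOR ((t NOR u) NAND (s IFF t))) NAND (q XOR u)) XOR ((t NAND q) NOR q)) = NOT True = False
NOT ((((q NAND s) NOR ((t NOR u) NAND (s IFF t))) NAND (q XOR u)) XOR ((t NAND q) NOR q)) NOR s = False NOR True = False
NOT ((q XOR (NOT (q IFF u) NOR u)) NOR s) NAND (NOT ((((q NAND s) NOR ((t NOR u) NAND (s IFF t))) NAND (q XOR u)) XOR ((t NAND q) NOR q)) NOR s) = True NAND False = True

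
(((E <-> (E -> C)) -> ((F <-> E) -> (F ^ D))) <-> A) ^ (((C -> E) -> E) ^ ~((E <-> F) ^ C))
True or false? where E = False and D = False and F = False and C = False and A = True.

E -> C = False -> False = True
E <-> (E -> C) = False <-> True = False
F <-> E = False <-> False = True
F ^ D = False ^ False = False
(F <-> E) -> (F ^ D) = True -> False = False
(E <-> (E -> C)) -> ((F <-> E) -> (F ^ D)) = False -> False = True
((E <-> (E -> C)) -> ((F <-> E) -> (F ^ D))) <-> A = True <-> True = True
C -> E = False -> False = True
(C -> E) -> E = True -> False = False
E <-> F = False <-> False = True
(E <-> F) ^ C = True ^ False = True
~((E <-> F) ^ C) = ~True = False
((C -> E) -> E) ^ ~((E <-> F) ^ C) = False ^ False = False
(((E <-> (E -> C)) -> ((F <-> E) -> (F ^ D))) <-> A) ^ (((C -> E) -> E) ^ ~((E <-> F) ^ C)) = True ^ False = True

True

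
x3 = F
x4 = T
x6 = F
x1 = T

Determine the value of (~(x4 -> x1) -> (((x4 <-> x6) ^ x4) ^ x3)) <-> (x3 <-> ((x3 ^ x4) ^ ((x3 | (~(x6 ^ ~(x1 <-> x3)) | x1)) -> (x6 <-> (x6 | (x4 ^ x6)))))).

F

x4 -> x1 = T -> T = T
~(x4 -> x1) = ~T = F
x4 <-> x6 = T <-> F = F
(x4 <-> x6) ^ x4 = F ^ T = T
((x4 <-> x6) ^ x4) ^ x3 = T ^ F = T
~(x4 -> x1) -> (((x4 <-> x6) ^ x4) ^ x3) = F -> T = T
x3 ^ x4 = F ^ T = T
x1 <-> x3 = T <-> F = F
~(x1 <-> x3) = ~F = T
x6 ^ ~(x1 <-> x3) = F ^ T = T
~(x6 ^ ~(x1 <-> x3)) = ~T = F
~(x6 ^ ~(x1 <-> x3)) | x1 = F | T = T
x3 | (~(x6 ^ ~(x1 <-> x3)) | x1) = F | T = T
x4 ^ x6 = T ^ F = T
x6 | (x4 ^ x6) = F | T = T
x6 <-> (x6 | (x4 ^ x6)) = F <-> T = F
(x3 | (~(x6 ^ ~(x1 <-> x3)) | x1)) -> (x6 <-> (x6 | (x4 ^ x6))) = T -> F = F
(x3 ^ x4) ^ ((x3 | (~(x6 ^ ~(x1 <-> x3)) | x1)) -> (x6 <-> (x6 | (x4 ^ x6)))) = T ^ F = T
x3 <-> ((x3 ^ x4) ^ ((x3 | (~(x6 ^ ~(x1 <-> x3)) | x1)) -> (x6 <-> (x6 | (x4 ^ x6))))) = F <-> T = F
(~(x4 -> x1) -> (((x4 <-> x6) ^ x4) ^ x3)) <-> (x3 <-> ((x3 ^ x4) ^ ((x3 | (~(x6 ^ ~(x1 <-> x3)) | x1)) -> (x6 <-> (x6 | (x4 ^ x6)))))) = T <-> F = F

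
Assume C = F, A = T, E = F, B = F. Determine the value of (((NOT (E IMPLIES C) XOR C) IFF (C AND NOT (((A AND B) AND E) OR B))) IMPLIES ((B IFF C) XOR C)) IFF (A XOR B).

T

E IMPLIES C = F IMPLIES F = T
NOT (E IMPLIES C) = NOT T = F
NOT (E IMPLIES C) XOR C = F XOR F = F
A AND B = T AND F = F
(A AND B) AND E = F AND F = F
((A AND B) AND E) OR B = F OR F = F
NOT (((A AND B) AND E) OR B) = NOT F = T
C AND NOT (((A AND B) AND E) OR B) = F AND T = F
(NOT (E IMPLIES C) XOR C) IFF (C AND NOT (((A AND B) AND E) OR B)) = F IFF F = T
B IFF C = F IFF F = T
(B IFF C) XOR C = T XOR F = T
((NOT (E IMPLIES C) XOR C) IFF (C AND NOT (((A AND B) AND E) OR B))) IMPLIES ((B IFF C) XOR C) = T IMPLIES T = T
A XOR B = T XOR F = T
(((NOT (E IMPLIES C) XOR C) IFF (C AND NOT (((A AND B) AND E) OR B))) IMPLIES ((B IFF C) XOR C)) IFF (A XOR B) = T IFF T = T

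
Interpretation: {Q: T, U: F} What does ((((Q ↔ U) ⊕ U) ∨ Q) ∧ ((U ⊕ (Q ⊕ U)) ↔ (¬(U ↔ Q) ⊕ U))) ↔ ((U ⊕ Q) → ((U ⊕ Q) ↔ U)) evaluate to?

Substituting Q=T, U=F:
Q ↔ U = T ↔ F = F
(Q ↔ U) ⊕ U = F ⊕ F = F
((Q ↔ U) ⊕ U) ∨ Q = F ∨ T = T
Q ⊕ U = T ⊕ F = T
U ⊕ (Q ⊕ U) = F ⊕ T = T
U ↔ Q = F ↔ T = F
¬(U ↔ Q) = ¬F = T
¬(U ↔ Q) ⊕ U = T ⊕ F = T
(U ⊕ (Q ⊕ U)) ↔ (¬(U ↔ Q) ⊕ U) = T ↔ T = T
(((Q ↔ U) ⊕ U) ∨ Q) ∧ ((U ⊕ (Q ⊕ U)) ↔ (¬(U ↔ Q) ⊕ U)) = T ∧ T = T
U ⊕ Q = F ⊕ T = T
U ⊕ Q = F ⊕ T = T
(U ⊕ Q) ↔ U = T ↔ F = F
(U ⊕ Q) → ((U ⊕ Q) ↔ U) = T → F = F
((((Q ↔ U) ⊕ U) ∨ Q) ∧ ((U ⊕ (Q ⊕ U)) ↔ (¬(U ↔ Q) ⊕ U))) ↔ ((U ⊕ Q) → ((U ⊕ Q) ↔ U)) = T ↔ F = F

F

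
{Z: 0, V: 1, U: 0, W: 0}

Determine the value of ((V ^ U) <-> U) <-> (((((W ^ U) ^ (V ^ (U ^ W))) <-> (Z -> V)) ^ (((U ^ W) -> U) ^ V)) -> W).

V ^ U = 1 ^ 0 = 1
(V ^ U) <-> U = 1 <-> 0 = 0
W ^ U = 0 ^ 0 = 0
U ^ W = 0 ^ 0 = 0
V ^ (U ^ W) = 1 ^ 0 = 1
(W ^ U) ^ (V ^ (U ^ W)) = 0 ^ 1 = 1
Z -> V = 0 -> 1 = 1
((W ^ U) ^ (V ^ (U ^ W))) <-> (Z -> V) = 1 <-> 1 = 1
U ^ W = 0 ^ 0 = 0
(U ^ W) -> U = 0 -> 0 = 1
((U ^ W) -> U) ^ V = 1 ^ 1 = 0
(((W ^ U) ^ (V ^ (U ^ W))) <-> (Z -> V)) ^ (((U ^ W) -> U) ^ V) = 1 ^ 0 = 1
((((W ^ U) ^ (V ^ (U ^ W))) <-> (Z -> V)) ^ (((U ^ W) -> U) ^ V)) -> W = 1 -> 0 = 0
((V ^ U) <-> U) <-> (((((W ^ U) ^ (V ^ (U ^ W))) <-> (Z -> V)) ^ (((U ^ W) -> U) ^ V)) -> W) = 0 <-> 0 = 1

1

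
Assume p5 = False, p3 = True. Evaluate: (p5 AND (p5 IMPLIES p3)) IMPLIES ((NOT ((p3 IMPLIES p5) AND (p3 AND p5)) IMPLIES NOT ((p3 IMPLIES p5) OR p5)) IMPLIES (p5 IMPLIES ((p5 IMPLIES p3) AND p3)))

True

Substituting p5=False, p3=True:
p5 IMPLIES p3 = False IMPLIES True = True
p5 AND (p5 IMPLIES p3) = False AND True = False
p3 IMPLIES p5 = True IMPLIES False = False
p3 AND p5 = True AND False = False
(p3 IMPLIES p5) AND (p3 AND p5) = False AND False = False
NOT ((p3 IMPLIES p5) AND (p3 AND p5)) = NOT False = True
p3 IMPLIES p5 = True IMPLIES False = False
(p3 IMPLIES p5) OR p5 = False OR False = False
NOT ((p3 IMPLIES p5) OR p5) = NOT False = True
NOT ((p3 IMPLIES p5) AND (p3 AND p5)) IMPLIES NOT ((p3 IMPLIES p5) OR p5) = True IMPLIES True = True
p5 IMPLIES p3 = False IMPLIES True = True
(p5 IMPLIES p3) AND p3 = True AND True = True
p5 IMPLIES ((p5 IMPLIES p3) AND p3) = False IMPLIES True = True
(NOT ((p3 IMPLIES p5) AND (p3 AND p5)) IMPLIES NOT ((p3 IMPLIES p5) OR p5)) IMPLIES (p5 IMPLIES ((p5 IMPLIES p3) AND p3)) = True IMPLIES True = True
(p5 AND (p5 IMPLIES p3)) IMPLIES ((NOT ((p3 IMPLIES p5) AND (p3 AND p5)) IMPLIES NOT ((p3 IMPLIES p5) OR p5)) IMPLIES (p5 IMPLIES ((p5 IMPLIES p3) AND p3))) = False IMPLIES True = True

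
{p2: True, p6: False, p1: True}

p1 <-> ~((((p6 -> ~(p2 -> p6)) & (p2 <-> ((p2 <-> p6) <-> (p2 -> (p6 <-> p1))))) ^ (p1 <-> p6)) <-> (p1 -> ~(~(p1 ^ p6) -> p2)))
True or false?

p2 -> p6 = True -> False = False
~(p2 -> p6) = ~False = True
p6 -> ~(p2 -> p6) = False -> True = True
p2 <-> p6 = True <-> False = False
p6 <-> p1 = False <-> True = False
p2 -> (p6 <-> p1) = True -> False = False
(p2 <-> p6) <-> (p2 -> (p6 <-> p1)) = False <-> False = True
p2 <-> ((p2 <-> p6) <-> (p2 -> (p6 <-> p1))) = True <-> True = True
(p6 -> ~(p2 -> p6)) & (p2 <-> ((p2 <-> p6) <-> (p2 -> (p6 <-> p1)))) = True & True = True
p1 <-> p6 = True <-> False = False
((p6 -> ~(p2 -> p6)) & (p2 <-> ((p2 <-> p6) <-> (p2 -> (p6 <-> p1))))) ^ (p1 <-> p6) = True ^ False = True
p1 ^ p6 = True ^ False = True
~(p1 ^ p6) = ~True = False
~(p1 ^ p6) -> p2 = False -> True = True
~(~(p1 ^ p6) -> p2) = ~True = False
p1 -> ~(~(p1 ^ p6) -> p2) = True -> False = False
(((p6 -> ~(p2 -> p6)) & (p2 <-> ((p2 <-> p6) <-> (p2 -> (p6 <-> p1))))) ^ (p1 <-> p6)) <-> (p1 -> ~(~(p1 ^ p6) -> p2)) = True <-> False = False
~((((p6 -> ~(p2 -> p6)) & (p2 <-> ((p2 <-> p6) <-> (p2 -> (p6 <-> p1))))) ^ (p1 <-> p6)) <-> (p1 -> ~(~(p1 ^ p6) -> p2))) = ~False = True
p1 <-> ~((((p6 -> ~(p2 -> p6)) & (p2 <-> ((p2 <-> p6) <-> (p2 -> (p6 <-> p1))))) ^ (p1 <-> p6)) <-> (p1 -> ~(~(p1 ^ p6) -> p2))) = True <-> True = True

True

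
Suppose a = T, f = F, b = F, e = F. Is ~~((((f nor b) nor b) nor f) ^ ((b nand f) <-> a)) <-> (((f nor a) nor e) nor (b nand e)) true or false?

f nor b = F nor F = T
(f nor b) nor b = T nor F = F
((f nor b) nor b) nor f = F nor F = T
b nand f = F nand F = T
(b nand f) <-> a = T <-> T = T
(((f nor b) nor b) nor f) ^ ((b nand f) <-> a) = T ^ T = F
~((((f nor b) nor b) nor f) ^ ((b nand f) <-> a)) = ~F = T
~~((((f nor b) nor b) nor f) ^ ((b nand f) <-> a)) = ~T = F
f nor a = F nor T = F
(f nor a) nor e = F nor F = T
b nand e = F nand F = T
((f nor a) nor e) nor (b nand e) = T nor T = F
~~((((f nor b) nor b) nor f) ^ ((b nand f) <-> a)) <-> (((f nor a) nor e) nor (b nand e)) = F <-> F = T

T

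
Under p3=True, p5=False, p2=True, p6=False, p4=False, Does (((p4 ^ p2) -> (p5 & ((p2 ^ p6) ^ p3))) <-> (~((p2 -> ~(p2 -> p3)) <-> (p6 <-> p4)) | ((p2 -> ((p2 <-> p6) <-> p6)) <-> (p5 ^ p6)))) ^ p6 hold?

False

Substituting p3=True, p5=False, p2=True, p6=False, p4=False:
p4 ^ p2 = False ^ True = True
p2 ^ p6 = True ^ False = True
(p2 ^ p6) ^ p3 = True ^ True = False
p5 & ((p2 ^ p6) ^ p3) = False & False = False
(p4 ^ p2) -> (p5 & ((p2 ^ p6) ^ p3)) = True -> False = False
p2 -> p3 = True -> True = True
~(p2 -> p3) = ~True = False
p2 -> ~(p2 -> p3) = True -> False = False
p6 <-> p4 = False <-> False = True
(p2 -> ~(p2 -> p3)) <-> (p6 <-> p4) = False <-> True = False
~((p2 -> ~(p2 -> p3)) <-> (p6 <-> p4)) = ~False = True
p2 <-> p6 = True <-> False = False
(p2 <-> p6) <-> p6 = False <-> False = True
p2 -> ((p2 <-> p6) <-> p6) = True -> True = True
p5 ^ p6 = False ^ False = False
(p2 -> ((p2 <-> p6) <-> p6)) <-> (p5 ^ p6) = True <-> False = False
~((p2 -> ~(p2 -> p3)) <-> (p6 <-> p4)) | ((p2 -> ((p2 <-> p6) <-> p6)) <-> (p5 ^ p6)) = True | False = True
((p4 ^ p2) -> (p5 & ((p2 ^ p6) ^ p3))) <-> (~((p2 -> ~(p2 -> p3)) <-> (p6 <-> p4)) | ((p2 -> ((p2 <-> p6) <-> p6)) <-> (p5 ^ p6))) = False <-> True = False
(((p4 ^ p2) -> (p5 & ((p2 ^ p6) ^ p3))) <-> (~((p2 -> ~(p2 -> p3)) <-> (p6 <-> p4)) | ((p2 -> ((p2 <-> p6) <-> p6)) <-> (p5 ^ p6)))) ^ p6 = False ^ False = False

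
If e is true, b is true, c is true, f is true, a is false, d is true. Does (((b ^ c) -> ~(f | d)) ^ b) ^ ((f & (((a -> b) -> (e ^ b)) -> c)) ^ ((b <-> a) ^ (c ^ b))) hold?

True

Substituting e=True, b=True, c=True, f=True, a=False, d=True:
b ^ c = True ^ True = False
f | d = True | True = True
~(f | d) = ~True = False
(b ^ c) -> ~(f | d) = False -> False = True
((b ^ c) -> ~(f | d)) ^ b = True ^ True = False
a -> b = False -> True = True
e ^ b = True ^ True = False
(a -> b) -> (e ^ b) = True -> False = False
((a -> b) -> (e ^ b)) -> c = False -> True = True
f & (((a -> b) -> (e ^ b)) -> c) = True & True = True
b <-> a = True <-> False = False
c ^ b = True ^ True = False
(b <-> a) ^ (c ^ b) = False ^ False = False
(f & (((a -> b) -> (e ^ b)) -> c)) ^ ((b <-> a) ^ (c ^ b)) = True ^ False = True
(((b ^ c) -> ~(f | d)) ^ b) ^ ((f & (((a -> b) -> (e ^ b)) -> c)) ^ ((b <-> a) ^ (c ^ b))) = False ^ True = True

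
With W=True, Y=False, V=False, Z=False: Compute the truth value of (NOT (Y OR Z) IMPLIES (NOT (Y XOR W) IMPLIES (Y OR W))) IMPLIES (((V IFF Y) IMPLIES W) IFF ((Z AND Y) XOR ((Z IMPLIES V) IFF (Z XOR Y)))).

False

Y OR Z = False OR False = False
NOT (Y OR Z) = NOT False = True
Y XOR W = False XOR True = True
NOT (Y XOR W) = NOT True = False
Y OR W = False OR True = True
NOT (Y XOR W) IMPLIES (Y OR W) = False IMPLIES True = True
NOT (Y OR Z) IMPLIES (NOT (Y XOR W) IMPLIES (Y OR W)) = True IMPLIES True = True
V IFF Y = False IFF False = True
(V IFF Y) IMPLIES W = True IMPLIES True = True
Z AND Y = False AND False = False
Z IMPLIES V = False IMPLIES False = True
Z XOR Y = False XOR False = False
(Z IMPLIES V) IFF (Z XOR Y) = True IFF False = False
(Z AND Y) XOR ((Z IMPLIES V) IFF (Z XOR Y)) = False XOR False = False
((V IFF Y) IMPLIES W) IFF ((Z AND Y) XOR ((Z IMPLIES V) IFF (Z XOR Y))) = True IFF False = False
(NOT (Y OR Z) IMPLIES (NOT (Y XOR W) IMPLIES (Y OR W))) IMPLIES (((V IFF Y) IMPLIES W) IFF ((Z AND Y) XOR ((Z IMPLIES V) IFF (Z XOR Y)))) = True IMPLIES False = False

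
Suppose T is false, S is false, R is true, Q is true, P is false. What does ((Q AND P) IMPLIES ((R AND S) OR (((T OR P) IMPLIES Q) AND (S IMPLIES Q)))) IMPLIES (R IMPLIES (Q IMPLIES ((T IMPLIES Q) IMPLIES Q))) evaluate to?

true

Substituting T=false, S=false, R=true, Q=true, P=false:
Q AND P = true AND false = false
R AND S = true AND false = false
T OR P = false OR false = false
(T OR P) IMPLIES Q = false IMPLIES true = true
S IMPLIES Q = false IMPLIES true = true
((T OR P) IMPLIES Q) AND (S IMPLIES Q) = true AND true = true
(R AND S) OR (((T OR P) IMPLIES Q) AND (S IMPLIES Q)) = false OR true = true
(Q AND P) IMPLIES ((R AND S) OR (((T OR P) IMPLIES Q) AND (S IMPLIES Q))) = false IMPLIES true = true
T IMPLIES Q = false IMPLIES true = true
(T IMPLIES Q) IMPLIES Q = true IMPLIES true = true
Q IMPLIES ((T IMPLIES Q) IMPLIES Q) = true IMPLIES true = true
R IMPLIES (Q IMPLIES ((T IMPLIES Q) IMPLIES Q)) = true IMPLIES true = true
((Q AND P) IMPLIES ((R AND S) OR (((T OR P) IMPLIES Q) AND (S IMPLIES Q)))) IMPLIES (R IMPLIES (Q IMPLIES ((T IMPLIES Q) IMPLIES Q))) = true IMPLIES true = true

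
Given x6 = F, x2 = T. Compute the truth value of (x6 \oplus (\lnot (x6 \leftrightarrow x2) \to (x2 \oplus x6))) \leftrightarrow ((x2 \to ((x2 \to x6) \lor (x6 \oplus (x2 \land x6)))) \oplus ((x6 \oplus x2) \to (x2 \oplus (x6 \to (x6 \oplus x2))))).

F

x6 \leftrightarrow x2 = F \leftrightarrow T = F
\lnot (x6 \leftrightarrow x2) = \lnot F = T
x2 \oplus x6 = T \oplus F = T
\lnot (x6 \leftrightarrow x2) \to (x2 \oplus x6) = T \to T = T
x6 \oplus (\lnot (x6 \leftrightarrow x2) \to (x2 \oplus x6)) = F \oplus T = T
x2 \to x6 = T \to F = F
x2 \land x6 = T \land F = F
x6 \oplus (x2 \land x6) = F \oplus F = F
(x2 \to x6) \lor (x6 \oplus (x2 \land x6)) = F \lor F = F
x2 \to ((x2 \to x6) \lor (x6 \oplus (x2 \land x6))) = T \to F = F
x6 \oplus x2 = F \oplus T = T
x6 \oplus x2 = F \oplus T = T
x6 \to (x6 \oplus x2) = F \to T = T
x2 \oplus (x6 \to (x6 \oplus x2)) = T \oplus T = F
(x6 \oplus x2) \to (x2 \oplus (x6 \to (x6 \oplus x2))) = T \to F = F
(x2 \to ((x2 \to x6) \lor (x6 \oplus (x2 \land x6)))) \oplus ((x6 \oplus x2) \to (x2 \oplus (x6 \to (x6 \oplus x2)))) = F \oplus F = F
(x6 \oplus (\lnot (x6 \leftrightarrow x2) \to (x2 \oplus x6))) \leftrightarrow ((x2 \to ((x2 \to x6) \lor (x6 \oplus (x2 \land x6)))) \oplus ((x6 \oplus x2) \to (x2 \oplus (x6 \to (x6 \oplus x2))))) = T \leftrightarrow F = F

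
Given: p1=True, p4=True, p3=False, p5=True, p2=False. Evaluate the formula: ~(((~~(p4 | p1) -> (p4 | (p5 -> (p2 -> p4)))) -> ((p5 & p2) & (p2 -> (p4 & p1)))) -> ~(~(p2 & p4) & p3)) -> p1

p4 | p1 = True | True = True
~(p4 | p1) = ~True = False
~~(p4 | p1) = ~False = True
p2 -> p4 = False -> True = True
p5 -> (p2 -> p4) = True -> True = True
p4 | (p5 -> (p2 -> p4)) = True | True = True
~~(p4 | p1) -> (p4 | (p5 -> (p2 -> p4))) = True -> True = True
p5 & p2 = True & False = False
p4 & p1 = True & True = True
p2 -> (p4 & p1) = False -> True = True
(p5 & p2) & (p2 -> (p4 & p1)) = False & True = False
(~~(p4 | p1) -> (p4 | (p5 -> (p2 -> p4)))) -> ((p5 & p2) & (p2 -> (p4 & p1))) = True -> False = False
p2 & p4 = False & True = False
~(p2 & p4) = ~False = True
~(p2 & p4) & p3 = True & False = False
~(~(p2 & p4) & p3) = ~False = True
((~~(p4 | p1) -> (p4 | (p5 -> (p2 -> p4)))) -> ((p5 & p2) & (p2 -> (p4 & p1)))) -> ~(~(p2 & p4) & p3) = False -> True = True
~(((~~(p4 | p1) -> (p4 | (p5 -> (p2 -> p4)))) -> ((p5 & p2) & (p2 -> (p4 & p1)))) -> ~(~(p2 & p4) & p3)) = ~True = False
~(((~~(p4 | p1) -> (p4 | (p5 -> (p2 -> p4)))) -> ((p5 & p2) & (p2 -> (p4 & p1)))) -> ~(~(p2 & p4) & p3)) -> p1 = False -> True = True

True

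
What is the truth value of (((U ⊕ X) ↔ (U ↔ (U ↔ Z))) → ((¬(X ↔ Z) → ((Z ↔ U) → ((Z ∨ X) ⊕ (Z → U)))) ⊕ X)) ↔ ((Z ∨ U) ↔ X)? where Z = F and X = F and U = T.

Substituting Z=F, X=F, U=T:
U ⊕ X = T ⊕ F = T
U ↔ Z = T ↔ F = F
U ↔ (U ↔ Z) = T ↔ F = F
(U ⊕ X) ↔ (U ↔ (U ↔ Z)) = T ↔ F = F
X ↔ Z = F ↔ F = T
¬(X ↔ Z) = ¬T = F
Z ↔ U = F ↔ T = F
Z ∨ X = F ∨ F = F
Z → U = F → T = T
(Z ∨ X) ⊕ (Z → U) = F ⊕ T = T
(Z ↔ U) → ((Z ∨ X) ⊕ (Z → U)) = F → T = T
¬(X ↔ Z) → ((Z ↔ U) → ((Z ∨ X) ⊕ (Z → U))) = F → T = T
(¬(X ↔ Z) → ((Z ↔ U) → ((Z ∨ X) ⊕ (Z → U)))) ⊕ X = T ⊕ F = T
((U ⊕ X) ↔ (U ↔ (U ↔ Z))) → ((¬(X ↔ Z) → ((Z ↔ U) → ((Z ∨ X) ⊕ (Z → U)))) ⊕ X) = F → T = T
Z ∨ U = F ∨ T = T
(Z ∨ U) ↔ X = T ↔ F = F
(((U ⊕ X) ↔ (U ↔ (U ↔ Z))) → ((¬(X ↔ Z) → ((Z ↔ U) → ((Z ∨ X) ⊕ (Z → U)))) ⊕ X)) ↔ ((Z ∨ U) ↔ X) = T ↔ F = F

F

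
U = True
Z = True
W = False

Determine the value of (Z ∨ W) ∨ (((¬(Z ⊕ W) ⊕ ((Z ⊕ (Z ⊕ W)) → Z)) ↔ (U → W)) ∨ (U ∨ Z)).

True

Z ∨ W = True ∨ False = True
Z ⊕ W = True ⊕ False = True
¬(Z ⊕ W) = ¬True = False
Z ⊕ W = True ⊕ False = True
Z ⊕ (Z ⊕ W) = True ⊕ True = False
(Z ⊕ (Z ⊕ W)) → Z = False → True = True
¬(Z ⊕ W) ⊕ ((Z ⊕ (Z ⊕ W)) → Z) = False ⊕ True = True
U → W = True → False = False
(¬(Z ⊕ W) ⊕ ((Z ⊕ (Z ⊕ W)) → Z)) ↔ (U → W) = True ↔ False = False
U ∨ Z = True ∨ True = True
((¬(Z ⊕ W) ⊕ ((Z ⊕ (Z ⊕ W)) → Z)) ↔ (U → W)) ∨ (U ∨ Z) = False ∨ True = True
(Z ∨ W) ∨ (((¬(Z ⊕ W) ⊕ ((Z ⊕ (Z ⊕ W)) → Z)) ↔ (U → W)) ∨ (U ∨ Z)) = True ∨ True = True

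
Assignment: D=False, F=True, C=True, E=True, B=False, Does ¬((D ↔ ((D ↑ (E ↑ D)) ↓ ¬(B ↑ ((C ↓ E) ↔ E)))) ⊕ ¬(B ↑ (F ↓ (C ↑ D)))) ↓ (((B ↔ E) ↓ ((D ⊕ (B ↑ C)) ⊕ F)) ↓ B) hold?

True

E ↑ D = True ↑ False = True
D ↑ (E ↑ D) = False ↑ True = True
C ↓ E = True ↓ True = False
(C ↓ E) ↔ E = False ↔ True = False
B ↑ ((C ↓ E) ↔ E) = False ↑ False = True
¬(B ↑ ((C ↓ E) ↔ E)) = ¬True = False
(D ↑ (E ↑ D)) ↓ ¬(B ↑ ((C ↓ E) ↔ E)) = True ↓ False = False
D ↔ ((D ↑ (E ↑ D)) ↓ ¬(B ↑ ((C ↓ E) ↔ E))) = False ↔ False = True
C ↑ D = True ↑ False = True
F ↓ (C ↑ D) = True ↓ True = False
B ↑ (F ↓ (C ↑ D)) = False ↑ False = True
¬(B ↑ (F ↓ (C ↑ D))) = ¬True = False
(D ↔ ((D ↑ (E ↑ D)) ↓ ¬(B ↑ ((C ↓ E) ↔ E)))) ⊕ ¬(B ↑ (F ↓ (C ↑ D))) = True ⊕ False = True
¬((D ↔ ((D ↑ (E ↑ D)) ↓ ¬(B ↑ ((C ↓ E) ↔ E)))) ⊕ ¬(B ↑ (F ↓ (C ↑ D)))) = ¬True = False
B ↔ E = False ↔ True = False
B ↑ C = False ↑ True = True
D ⊕ (B ↑ C) = False ⊕ True = True
(D ⊕ (B ↑ C)) ⊕ F = True ⊕ True = False
(B ↔ E) ↓ ((D ⊕ (B ↑ C)) ⊕ F) = False ↓ False = True
((B ↔ E) ↓ ((D ⊕ (B ↑ C)) ⊕ F)) ↓ B = True ↓ False = False
¬((D ↔ ((D ↑ (E ↑ D)) ↓ ¬(B ↑ ((C ↓ E) ↔ E)))) ⊕ ¬(B ↑ (F ↓ (C ↑ D)))) ↓ (((B ↔ E) ↓ ((D ⊕ (B ↑ C)) ⊕ F)) ↓ B) = False ↓ False = True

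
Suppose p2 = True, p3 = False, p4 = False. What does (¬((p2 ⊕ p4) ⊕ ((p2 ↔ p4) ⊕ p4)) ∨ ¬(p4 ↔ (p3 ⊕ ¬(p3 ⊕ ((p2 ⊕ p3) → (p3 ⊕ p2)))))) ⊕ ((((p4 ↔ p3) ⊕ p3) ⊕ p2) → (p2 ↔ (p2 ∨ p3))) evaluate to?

p2 ⊕ p4 = True ⊕ False = True
p2 ↔ p4 = True ↔ False = False
(p2 ↔ p4) ⊕ p4 = False ⊕ False = False
(p2 ⊕ p4) ⊕ ((p2 ↔ p4) ⊕ p4) = True ⊕ False = True
¬((p2 ⊕ p4) ⊕ ((p2 ↔ p4) ⊕ p4)) = ¬True = False
p2 ⊕ p3 = True ⊕ False = True
p3 ⊕ p2 = False ⊕ True = True
(p2 ⊕ p3) → (p3 ⊕ p2) = True → True = True
p3 ⊕ ((p2 ⊕ p3) → (p3 ⊕ p2)) = False ⊕ True = True
¬(p3 ⊕ ((p2 ⊕ p3) → (p3 ⊕ p2))) = ¬True = False
p3 ⊕ ¬(p3 ⊕ ((p2 ⊕ p3) → (p3 ⊕ p2))) = False ⊕ False = False
p4 ↔ (p3 ⊕ ¬(p3 ⊕ ((p2 ⊕ p3) → (p3 ⊕ p2)))) = False ↔ False = True
¬(p4 ↔ (p3 ⊕ ¬(p3 ⊕ ((p2 ⊕ p3) → (p3 ⊕ p2))))) = ¬True = False
¬((p2 ⊕ p4) ⊕ ((p2 ↔ p4) ⊕ p4)) ∨ ¬(p4 ↔ (p3 ⊕ ¬(p3 ⊕ ((p2 ⊕ p3) → (p3 ⊕ p2))))) = False ∨ False = False
p4 ↔ p3 = False ↔ False = True
(p4 ↔ p3) ⊕ p3 = True ⊕ False = True
((p4 ↔ p3) ⊕ p3) ⊕ p2 = True ⊕ True = False
p2 ∨ p3 = True ∨ False = True
p2 ↔ (p2 ∨ p3) = True ↔ True = True
(((p4 ↔ p3) ⊕ p3) ⊕ p2) → (p2 ↔ (p2 ∨ p3)) = False → True = True
(¬((p2 ⊕ p4) ⊕ ((p2 ↔ p4) ⊕ p4)) ∨ ¬(p4 ↔ (p3 ⊕ ¬(p3 ⊕ ((p2 ⊕ p3) → (p3 ⊕ p2)))))) ⊕ ((((p4 ↔ p3) ⊕ p3) ⊕ p2) → (p2 ↔ (p2 ∨ p3))) = False ⊕ True = True

True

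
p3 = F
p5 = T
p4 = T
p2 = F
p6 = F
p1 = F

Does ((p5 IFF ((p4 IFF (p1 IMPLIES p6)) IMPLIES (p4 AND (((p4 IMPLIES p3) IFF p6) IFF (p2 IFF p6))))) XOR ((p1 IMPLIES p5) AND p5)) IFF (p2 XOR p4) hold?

p1 IMPLIES p6 = F IMPLIES F = T
p4 IFF (p1 IMPLIES p6) = T IFF T = T
p4 IMPLIES p3 = T IMPLIES F = F
(p4 IMPLIES p3) IFF p6 = F IFF F = T
p2 IFF p6 = F IFF F = T
((p4 IMPLIES p3) IFF p6) IFF (p2 IFF p6) = T IFF T = T
p4 AND (((p4 IMPLIES p3) IFF p6) IFF (p2 IFF p6)) = T AND T = T
(p4 IFF (p1 IMPLIES p6)) IMPLIES (p4 AND (((p4 IMPLIES p3) IFF p6) IFF (p2 IFF p6))) = T IMPLIES T = T
p5 IFF ((p4 IFF (p1 IMPLIES p6)) IMPLIES (p4 AND (((p4 IMPLIES p3) IFF p6) IFF (p2 IFF p6)))) = T IFF T = T
p1 IMPLIES p5 = F IMPLIES T = T
(p1 IMPLIES p5) AND p5 = T AND T = T
(p5 IFF ((p4 IFF (p1 IMPLIES p6)) IMPLIES (p4 AND (((p4 IMPLIES p3) IFF p6) IFF (p2 IFF p6))))) XOR ((p1 IMPLIES p5) AND p5) = T XOR T = F
p2 XOR p4 = F XOR T = T
((p5 IFF ((p4 IFF (p1 IMPLIES p6)) IMPLIES (p4 AND (((p4 IMPLIES p3) IFF p6) IFF (p2 IFF p6))))) XOR ((p1 IMPLIES p5) AND p5)) IFF (p2 XOR p4) = F IFF T = F

F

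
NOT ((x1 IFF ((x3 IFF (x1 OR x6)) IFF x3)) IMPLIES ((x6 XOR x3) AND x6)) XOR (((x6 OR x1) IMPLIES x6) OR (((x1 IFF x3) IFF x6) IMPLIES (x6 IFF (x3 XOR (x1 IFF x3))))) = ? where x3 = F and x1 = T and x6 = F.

x1 OR x6 = T OR F = T
x3 IFF (x1 OR x6) = F IFF T = F
(x3 IFF (x1 OR x6)) IFF x3 = F IFF F = T
x1 IFF ((x3 IFF (x1 OR x6)) IFF x3) = T IFF T = T
x6 XOR x3 = F XOR F = F
(x6 XOR x3) AND x6 = F AND F = F
(x1 IFF ((x3 IFF (x1 OR x6)) IFF x3)) IMPLIES ((x6 XOR x3) AND x6) = T IMPLIES F = F
NOT ((x1 IFF ((x3 IFF (x1 OR x6)) IFF x3)) IMPLIES ((x6 XOR x3) AND x6)) = NOT F = T
x6 OR x1 = F OR T = T
(x6 OR x1) IMPLIES x6 = T IMPLIES F = F
x1 IFF x3 = T IFF F = F
(x1 IFF x3) IFF x6 = F IFF F = T
x1 IFF x3 = T IFF F = F
x3 XOR (x1 IFF x3) = F XOR F = F
x6 IFF (x3 XOR (x1 IFF x3)) = F IFF F = T
((x1 IFF x3) IFF x6) IMPLIES (x6 IFF (x3 XOR (x1 IFF x3))) = T IMPLIES T = T
((x6 OR x1) IMPLIES x6) OR (((x1 IFF x3) IFF x6) IMPLIES (x6 IFF (x3 XOR (x1 IFF x3)))) = F OR T = T
NOT ((x1 IFF ((x3 IFF (x1 OR x6)) IFF x3)) IMPLIES ((x6 XOR x3) AND x6)) XOR (((x6 OR x1) IMPLIES x6) OR (((x1 IFF x3) IFF x6) IMPLIES (x6 IFF (x3 XOR (x1 IFF x3))))) = T XOR T = F

F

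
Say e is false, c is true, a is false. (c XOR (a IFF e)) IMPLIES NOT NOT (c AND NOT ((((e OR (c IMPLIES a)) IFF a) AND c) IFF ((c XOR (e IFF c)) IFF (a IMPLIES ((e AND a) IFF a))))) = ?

a IFF e = False IFF False = True
c XOR (a IFF e) = True XOR True = False
c IMPLIES a = True IMPLIES False = False
e OR (c IMPLIES a) = False OR False = False
(e OR (c IMPLIES a)) IFF a = False IFF False = True
((e OR (c IMPLIES a)) IFF a) AND c = True AND True = True
e IFF c = False IFF True = False
c XOR (e IFF c) = True XOR False = True
e AND a = False AND False = False
(e AND a) IFF a = False IFF False = True
a IMPLIES ((e AND a) IFF a) = False IMPLIES True = True
(c XOR (e IFF c)) IFF (a IMPLIES ((e AND a) IFF a)) = True IFF True = True
(((e OR (c IMPLIES a)) IFF a) AND c) IFF ((c XOR (e IFF c)) IFF (a IMPLIES ((e AND a) IFF a))) = True IFF True = True
NOT ((((e OR (c IMPLIES a)) IFF a) AND c) IFF ((c XOR (e IFF c)) IFF (a IMPLIES ((e AND a) IFF a)))) = NOT True = False
c AND NOT ((((e OR (c IMPLIES a)) IFF a) AND c) IFF ((c XOR (e IFF c)) IFF (a IMPLIES ((e AND a) IFF a)))) = True AND False = False
NOT (c AND NOT ((((e OR (c IMPLIES a)) IFF a) AND c) IFF ((c XOR (e IFF c)) IFF (a IMPLIES ((e AND a) IFF a))))) = NOT False = True
NOT NOT (c AND NOT ((((e OR (c IMPLIES a)) IFF a) AND c) IFF ((c XOR (e IFF c)) IFF (a IMPLIES ((e AND a) IFF a))))) = NOT True = False
(c XOR (a IFF e)) IMPLIES NOT NOT (c AND NOT ((((e OR (c IMPLIES a)) IFF a) AND c) IFF ((c XOR (e IFF c)) IFF (a IMPLIES ((e AND a) IFF a))))) = False IMPLIES False = True

True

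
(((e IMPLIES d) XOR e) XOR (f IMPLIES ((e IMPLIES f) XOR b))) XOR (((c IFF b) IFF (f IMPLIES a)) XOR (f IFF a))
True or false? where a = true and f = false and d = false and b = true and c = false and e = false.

false

e IMPLIES d = false IMPLIES false = true
(e IMPLIES d) XOR e = true XOR false = true
e IMPLIES f = false IMPLIES false = true
(e IMPLIES f) XOR b = true XOR true = false
f IMPLIES ((e IMPLIES f) XOR b) = false IMPLIES false = true
((e IMPLIES d) XOR e) XOR (f IMPLIES ((e IMPLIES f) XOR b)) = true XOR true = false
c IFF b = false IFF true = false
f IMPLIES a = false IMPLIES true = true
(c IFF b) IFF (f IMPLIES a) = false IFF true = false
f IFF a = false IFF true = false
((c IFF b) IFF (f IMPLIES a)) XOR (f IFF a) = false XOR false = false
(((e IMPLIES d) XOR e) XOR (f IMPLIES ((e IMPLIES f) XOR b))) XOR (((c IFF b) IFF (f IMPLIES a)) XOR (f IFF a)) = false XOR false = false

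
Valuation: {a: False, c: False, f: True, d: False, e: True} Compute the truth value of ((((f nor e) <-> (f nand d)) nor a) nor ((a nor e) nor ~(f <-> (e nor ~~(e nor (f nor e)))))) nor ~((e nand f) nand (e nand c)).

f nor e = True nor True = False
f nand d = True nand False = True
(f nor e) <-> (f nand d) = False <-> True = False
((f nor e) <-> (f nand d)) nor a = False nor False = True
a nor e = False nor True = False
f nor e = True nor True = False
e nor (f nor e) = True nor False = False
~(e nor (f nor e)) = ~False = True
~~(e nor (f nor e)) = ~True = False
e nor ~~(e nor (f nor e)) = True nor False = False
f <-> (e nor ~~(e nor (f nor e))) = True <-> False = False
~(f <-> (e nor ~~(e nor (f nor e)))) = ~False = True
(a nor e) nor ~(f <-> (e nor ~~(e nor (f nor e)))) = False nor True = False
(((f nor e) <-> (f nand d)) nor a) nor ((a nor e) nor ~(f <-> (e nor ~~(e nor (f nor e))))) = True nor False = False
e nand f = True nand True = False
e nand c = True nand False = True
(e nand f) nand (e nand c) = False nand True = True
~((e nand f) nand (e nand c)) = ~True = False
((((f nor e) <-> (f nand d)) nor a) nor ((a nor e) nor ~(f <-> (e nor ~~(e nor (f nor e)))))) nor ~((e nand f) nand (e nand c)) = False nor False = True

True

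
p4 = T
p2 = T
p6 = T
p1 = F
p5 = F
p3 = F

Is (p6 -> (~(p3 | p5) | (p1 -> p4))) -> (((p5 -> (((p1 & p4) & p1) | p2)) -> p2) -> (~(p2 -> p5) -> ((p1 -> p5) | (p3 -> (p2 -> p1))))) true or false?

Substituting p4=T, p2=T, p6=T, p1=F, p5=F, p3=F:
p3 | p5 = F | F = F
~(p3 | p5) = ~F = T
p1 -> p4 = F -> T = T
~(p3 | p5) | (p1 -> p4) = T | T = T
p6 -> (~(p3 | p5) | (p1 -> p4)) = T -> T = T
p1 & p4 = F & T = F
(p1 & p4) & p1 = F & F = F
((p1 & p4) & p1) | p2 = F | T = T
p5 -> (((p1 & p4) & p1) | p2) = F -> T = T
(p5 -> (((p1 & p4) & p1) | p2)) -> p2 = T -> T = T
p2 -> p5 = T -> F = F
~(p2 -> p5) = ~F = T
p1 -> p5 = F -> F = T
p2 -> p1 = T -> F = F
p3 -> (p2 -> p1) = F -> F = T
(p1 -> p5) | (p3 -> (p2 -> p1)) = T | T = T
~(p2 -> p5) -> ((p1 -> p5) | (p3 -> (p2 -> p1))) = T -> T = T
((p5 -> (((p1 & p4) & p1) | p2)) -> p2) -> (~(p2 -> p5) -> ((p1 -> p5) | (p3 -> (p2 -> p1)))) = T -> T = T
(p6 -> (~(p3 | p5) | (p1 -> p4))) -> (((p5 -> (((p1 & p4) & p1) | p2)) -> p2) -> (~(p2 -> p5) -> ((p1 -> p5) | (p3 -> (p2 -> p1))))) = T -> T = T

T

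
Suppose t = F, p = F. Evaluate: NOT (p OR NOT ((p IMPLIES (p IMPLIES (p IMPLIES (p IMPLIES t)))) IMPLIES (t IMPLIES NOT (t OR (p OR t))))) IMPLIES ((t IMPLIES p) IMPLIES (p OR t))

Substituting t=F, p=F:
p IMPLIES t = F IMPLIES F = T
p IMPLIES (p IMPLIES t) = F IMPLIES T = T
p IMPLIES (p IMPLIES (p IMPLIES t)) = F IMPLIES T = T
p IMPLIES (p IMPLIES (p IMPLIES (p IMPLIES t))) = F IMPLIES T = T
p OR t = F OR F = F
t OR (p OR t) = F OR F = F
NOT (t OR (p OR t)) = NOT F = T
t IMPLIES NOT (t OR (p OR t)) = F IMPLIES T = T
(p IMPLIES (p IMPLIES (p IMPLIES (p IMPLIES t)))) IMPLIES (t IMPLIES NOT (t OR (p OR t))) = T IMPLIES T = T
NOT ((p IMPLIES (p IMPLIES (p IMPLIES (p IMPLIES t)))) IMPLIES (t IMPLIES NOT (t OR (p OR t)))) = NOT T = F
p OR NOT ((p IMPLIES (p IMPLIES (p IMPLIES (p IMPLIES t)))) IMPLIES (t IMPLIES NOT (t OR (p OR t)))) = F OR F = F
NOT (p OR NOT ((p IMPLIES (p IMPLIES (p IMPLIES (p IMPLIES t)))) IMPLIES (t IMPLIES NOT (t OR (p OR t))))) = NOT F = T
t IMPLIES p = F IMPLIES F = T
p OR t = F OR F = F
(t IMPLIES p) IMPLIES (p OR t) = T IMPLIES F = F
NOT (p OR NOT ((p IMPLIES (p IMPLIES (p IMPLIES (p IMPLIES t)))) IMPLIES (t IMPLIES NOT (t OR (p OR t))))) IMPLIES ((t IMPLIES p) IMPLIES (p OR t)) = T IMPLIES F = F

F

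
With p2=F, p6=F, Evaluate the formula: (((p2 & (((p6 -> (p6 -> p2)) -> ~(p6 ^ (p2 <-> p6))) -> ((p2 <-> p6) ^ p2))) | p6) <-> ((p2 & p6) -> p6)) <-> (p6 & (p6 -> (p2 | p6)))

p6 -> p2 = F -> F = T
p6 -> (p6 -> p2) = F -> T = T
p2 <-> p6 = F <-> F = T
p6 ^ (p2 <-> p6) = F ^ T = T
~(p6 ^ (p2 <-> p6)) = ~T = F
(p6 -> (p6 -> p2)) -> ~(p6 ^ (p2 <-> p6)) = T -> F = F
p2 <-> p6 = F <-> F = T
(p2 <-> p6) ^ p2 = T ^ F = T
((p6 -> (p6 -> p2)) -> ~(p6 ^ (p2 <-> p6))) -> ((p2 <-> p6) ^ p2) = F -> T = T
p2 & (((p6 -> (p6 -> p2)) -> ~(p6 ^ (p2 <-> p6))) -> ((p2 <-> p6) ^ p2)) = F & T = F
(p2 & (((p6 -> (p6 -> p2)) -> ~(p6 ^ (p2 <-> p6))) -> ((p2 <-> p6) ^ p2))) | p6 = F | F = F
p2 & p6 = F & F = F
(p2 & p6) -> p6 = F -> F = T
((p2 & (((p6 -> (p6 -> p2)) -> ~(p6 ^ (p2 <-> p6))) -> ((p2 <-> p6) ^ p2))) | p6) <-> ((p2 & p6) -> p6) = F <-> T = F
p2 | p6 = F | F = F
p6 -> (p2 | p6) = F -> F = T
p6 & (p6 -> (p2 | p6)) = F & T = F
(((p2 & (((p6 -> (p6 -> p2)) -> ~(p6 ^ (p2 <-> p6))) -> ((p2 <-> p6) ^ p2))) | p6) <-> ((p2 & p6) -> p6)) <-> (p6 & (p6 -> (p2 | p6))) = F <-> F = T

T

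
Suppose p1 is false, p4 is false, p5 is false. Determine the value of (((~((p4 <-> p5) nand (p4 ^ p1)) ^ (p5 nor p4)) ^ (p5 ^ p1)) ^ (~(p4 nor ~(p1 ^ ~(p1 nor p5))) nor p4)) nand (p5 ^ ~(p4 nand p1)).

True

Substituting p1=False, p4=False, p5=False:
p4 <-> p5 = False <-> False = True
p4 ^ p1 = False ^ False = False
(p4 <-> p5) nand (p4 ^ p1) = True nand False = True
~((p4 <-> p5) nand (p4 ^ p1)) = ~True = False
p5 nor p4 = False nor False = True
~((p4 <-> p5) nand (p4 ^ p1)) ^ (p5 nor p4) = False ^ True = True
p5 ^ p1 = False ^ False = False
(~((p4 <-> p5) nand (p4 ^ p1)) ^ (p5 nor p4)) ^ (p5 ^ p1) = True ^ False = True
p1 nor p5 = False nor False = True
~(p1 nor p5) = ~True = False
p1 ^ ~(p1 nor p5) = False ^ False = False
~(p1 ^ ~(p1 nor p5)) = ~False = True
p4 nor ~(p1 ^ ~(p1 nor p5)) = False nor True = False
~(p4 nor ~(p1 ^ ~(p1 nor p5))) = ~False = True
~(p4 nor ~(p1 ^ ~(p1 nor p5))) nor p4 = True nor False = False
((~((p4 <-> p5) nand (p4 ^ p1)) ^ (p5 nor p4)) ^ (p5 ^ p1)) ^ (~(p4 nor ~(p1 ^ ~(p1 nor p5))) nor p4) = True ^ False = True
p4 nand p1 = False nand False = True
~(p4 nand p1) = ~True = False
p5 ^ ~(p4 nand p1) = False ^ False = False
(((~((p4 <-> p5) nand (p4 ^ p1)) ^ (p5 nor p4)) ^ (p5 ^ p1)) ^ (~(p4 nor ~(p1 ^ ~(p1 nor p5))) nor p4)) nand (p5 ^ ~(p4 nand p1)) = True nand False = True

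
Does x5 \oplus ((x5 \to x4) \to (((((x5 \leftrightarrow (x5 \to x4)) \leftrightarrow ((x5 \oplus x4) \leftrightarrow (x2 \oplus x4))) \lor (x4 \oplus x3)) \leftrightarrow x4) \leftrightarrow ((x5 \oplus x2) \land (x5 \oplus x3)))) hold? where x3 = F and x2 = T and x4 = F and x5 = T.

x5 \to x4 = T \to F = F
x5 \to x4 = T \to F = F
x5 \leftrightarrow (x5 \to x4) = T \leftrightarrow F = F
x5 \oplus x4 = T \oplus F = T
x2 \oplus x4 = T \oplus F = T
(x5 \oplus x4) \leftrightarrow (x2 \oplus x4) = T \leftrightarrow T = T
(x5 \leftrightarrow (x5 \to x4)) \leftrightarrow ((x5 \oplus x4) \leftrightarrow (x2 \oplus x4)) = F \leftrightarrow T = F
x4 \oplus x3 = F \oplus F = F
((x5 \leftrightarrow (x5 \to x4)) \leftrightarrow ((x5 \oplus x4) \leftrightarrow (x2 \oplus x4))) \lor (x4 \oplus x3) = F \lor F = F
(((x5 \leftrightarrow (x5 \to x4)) \leftrightarrow ((x5 \oplus x4) \leftrightarrow (x2 \oplus x4))) \lor (x4 \oplus x3)) \leftrightarrow x4 = F \leftrightarrow F = T
x5 \oplus x2 = T \oplus T = F
x5 \oplus x3 = T \oplus F = T
(x5 \oplus x2) \land (x5 \oplus x3) = F \land T = F
((((x5 \leftrightarrow (x5 \to x4)) \leftrightarrow ((x5 \oplus x4) \leftrightarrow (x2 \oplus x4))) \lor (x4 \oplus x3)) \leftrightarrow x4) \leftrightarrow ((x5 \oplus x2) \land (x5 \oplus x3)) = T \leftrightarrow F = F
(x5 \to x4) \to (((((x5 \leftrightarrow (x5 \to x4)) \leftrightarrow ((x5 \oplus x4) \leftrightarrow (x2 \oplus x4))) \lor (x4 \oplus x3)) \leftrightarrow x4) \leftrightarrow ((x5 \oplus x2) \land (x5 \oplus x3))) = F \to F = T
x5 \oplus ((x5 \to x4) \to (((((x5 \leftrightarrow (x5 \to x4)) \leftrightarrow ((x5 \oplus x4) \leftrightarrow (x2 \oplus x4))) \lor (x4 \oplus x3)) \leftrightarrow x4) \leftrightarrow ((x5 \oplus x2) \land (x5 \oplus x3)))) = T \oplus T = F

F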